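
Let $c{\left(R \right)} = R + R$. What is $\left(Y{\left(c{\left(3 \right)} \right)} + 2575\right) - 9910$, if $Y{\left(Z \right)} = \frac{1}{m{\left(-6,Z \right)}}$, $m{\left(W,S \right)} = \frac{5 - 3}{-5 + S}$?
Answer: $- \frac{14669}{2} \approx -7334.5$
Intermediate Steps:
$c{\left(R \right)} = 2 R$
$m{\left(W,S \right)} = \frac{2}{-5 + S}$
$Y{\left(Z \right)} = - \frac{5}{2} + \frac{Z}{2}$ ($Y{\left(Z \right)} = \frac{1}{2 \frac{1}{-5 + Z}} = - \frac{5}{2} + \frac{Z}{2}$)
$\left(Y{\left(c{\left(3 \right)} \right)} + 2575\right) - 9910 = \left(\left(- \frac{5}{2} + \frac{2 \cdot 3}{2}\right) + 2575\right) - 9910 = \left(\left(- \frac{5}{2} + \frac{1}{2} \cdot 6\right) + 2575\right) - 9910 = \left(\left(- \frac{5}{2} + 3\right) + 2575\right) - 9910 = \left(\frac{1}{2} + 2575\right) - 9910 = \frac{5151}{2} - 9910 = - \frac{14669}{2}$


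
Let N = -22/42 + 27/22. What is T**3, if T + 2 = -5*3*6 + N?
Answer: -75039310901339/98611128 ≈ -7.6096e+5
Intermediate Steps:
N = 325/462 (N = -22*1/42 + 27*(1/22) = -11/21 + 27/22 = 325/462 ≈ 0.70346)
T = -42179/462 (T = -2 + (-5*3*6 + 325/462) = -2 + (-15*6 + 325/462) = -2 + (-90 + 325/462) = -2 - 41255/462 = -42179/462 ≈ -91.297)
T**3 = (-42179/462)**3 = -75039310901339/98611128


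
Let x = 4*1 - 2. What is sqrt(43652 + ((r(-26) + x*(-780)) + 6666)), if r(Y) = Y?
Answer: 2*sqrt(12183) ≈ 220.75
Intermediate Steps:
x = 2 (x = 4 - 2 = 2)
sqrt(43652 + ((r(-26) + x*(-780)) + 6666)) = sqrt(43652 + ((-26 + 2*(-780)) + 6666)) = sqrt(43652 + ((-26 - 1560) + 6666)) = sqrt(43652 + (-1586 + 6666)) = sqrt(43652 + 5080) = sqrt(48732) = 2*sqrt(12183)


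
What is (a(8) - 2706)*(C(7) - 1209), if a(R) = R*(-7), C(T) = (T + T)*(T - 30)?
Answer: 4228622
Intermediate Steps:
C(T) = 2*T*(-30 + T) (C(T) = (2*T)*(-30 + T) = 2*T*(-30 + T))
a(R) = -7*R
(a(8) - 2706)*(C(7) - 1209) = (-7*8 - 2706)*(2*7*(-30 + 7) - 1209) = (-56 - 2706)*(2*7*(-23) - 1209) = -2762*(-322 - 1209) = -2762*(-1531) = 4228622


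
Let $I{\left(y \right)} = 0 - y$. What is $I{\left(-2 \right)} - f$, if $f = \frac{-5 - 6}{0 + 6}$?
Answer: $\frac{23}{6} \approx 3.8333$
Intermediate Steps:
$I{\left(y \right)} = - y$
$f = - \frac{11}{6} \approx -1.8333$
$I{\left(-2 \right)} - f = \left(-1\right) \left(-2\right) - - \frac{11}{6} = 2 + \frac{11}{6} = \frac{23}{6}$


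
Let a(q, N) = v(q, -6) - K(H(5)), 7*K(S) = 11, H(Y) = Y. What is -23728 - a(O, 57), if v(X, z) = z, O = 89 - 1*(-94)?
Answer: -166043/7 ≈ -23720.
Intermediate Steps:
K(S) = 11/7 (K(S) = (1/7)*11 = 11/7)
O = 183 (O = 89 + 94 = 183)
a(q, N) = -53/7 (a(q, N) = -6 - 1*11/7 = -6 - 11/7 = -53/7)
-23728 - a(O, 57) = -23728 - 1*(-53/7) = -23728 + 53/7 = -166043/7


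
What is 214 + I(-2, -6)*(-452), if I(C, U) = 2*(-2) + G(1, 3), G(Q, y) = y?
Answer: 666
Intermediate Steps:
I(C, U) = -1 (I(C, U) = 2*(-2) + 3 = -4 + 3 = -1)
214 + I(-2, -6)*(-452) = 214 - 1*(-452) = 214 + 452 = 666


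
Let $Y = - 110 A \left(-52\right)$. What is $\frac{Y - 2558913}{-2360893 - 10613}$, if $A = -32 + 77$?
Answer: $\frac{767171}{790502} \approx 0.97049$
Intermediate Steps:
$A = 45$
$Y = 257400$ ($Y = \left(-110\right) 45 \left(-52\right) = \left(-4950\right) \left(-52\right) = 257400$)
$\frac{Y - 2558913}{-2360893 - 10613} = \frac{257400 - 2558913}{-2360893 - 10613} = - \frac{2301513}{-2371506} = \left(-2301513\right) \left(- \frac{1}{2371506}\right) = \frac{767171}{790502}$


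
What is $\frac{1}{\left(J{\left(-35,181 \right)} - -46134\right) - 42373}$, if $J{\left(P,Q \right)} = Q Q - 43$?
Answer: $\frac{1}{36479} \approx 2.7413 \cdot 10^{-5}$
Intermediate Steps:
$J{\left(P,Q \right)} = -43 + Q^{2}$ ($J{\left(P,Q \right)} = Q^{2} - 43 = -43 + Q^{2}$)
$\frac{1}{\left(J{\left(-35,181 \right)} - -46134\right) - 42373} = \frac{1}{\left(\left(-43 + 181^{2}\right) - -46134\right) - 42373} = \frac{1}{\left(\left(-43 + 32761\right) + 46134\right) - 42373} = \frac{1}{\left(32718 + 46134\right) - 42373} = \frac{1}{78852 - 42373} = \frac{1}{36479}$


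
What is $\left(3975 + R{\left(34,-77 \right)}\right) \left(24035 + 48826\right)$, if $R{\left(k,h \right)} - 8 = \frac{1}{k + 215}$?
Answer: $\frac{24087069416}{83} \approx 2.9021 \cdot 10^{8}$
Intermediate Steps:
$R{\left(k,h \right)} = 8 + \frac{1}{215 + k}$ ($R{\left(k,h \right)} = 8 + \frac{1}{k + 215} = 8 + \frac{1}{215 + k}$)
$\left(3975 + R{\left(34,-77 \right)}\right) \left(24035 + 48826\right) = \left(3975 + \frac{1721 + 8 \cdot 34}{215 + 34}\right) \left(24035 + 48826\right) = \left(3975 + \frac{1721 + 272}{249}\right) 72861 = \left(3975 + \frac{1}{249} \cdot 1993\right) 72861 = \left(3975 + \frac{1993}{249}\right) 72861 = \frac{991768}{249} \cdot 72861 = \frac{24087069416}{83}$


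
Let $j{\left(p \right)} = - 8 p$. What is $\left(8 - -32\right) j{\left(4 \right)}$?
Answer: $-1280$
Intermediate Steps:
$\left(8 - -32\right) j{\left(4 \right)} = \left(8 - -32\right) \left(\left(-8\right) 4\right) = \left(8 + 32\right) \left(-32\right) = 40 \left(-32\right) = -1280$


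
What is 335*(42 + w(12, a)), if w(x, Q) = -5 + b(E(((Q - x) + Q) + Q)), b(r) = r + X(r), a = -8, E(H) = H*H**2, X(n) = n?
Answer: -31247125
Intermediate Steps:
E(H) = H**3
b(r) = 2*r (b(r) = r + r = 2*r)
w(x, Q) = -5 + 2*(-x + 3*Q)**3 (w(x, Q) = -5 + 2*(((Q - x) + Q) + Q)**3 = -5 + 2*((-x + 2*Q) + Q)**3 = -5 + 2*(-x + 3*Q)**3)
335*(42 + w(12, a)) = 335*(42 + (-5 + 2*(-1*12 + 3*(-8))**3)) = 335*(42 + (-5 + 2*(-12 - 24)**3)) = 335*(42 + (-5 + 2*(-36)**3)) = 335*(42 + (-5 + 2*(-46656))) = 335*(42 + (-5 - 93312)) = 335*(42 - 93317) = 335*(-93275) = -31247125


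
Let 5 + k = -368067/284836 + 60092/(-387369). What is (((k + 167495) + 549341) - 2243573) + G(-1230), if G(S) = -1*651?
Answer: -168527565903316847/110336636484 ≈ -1.5274e+6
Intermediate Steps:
k = -711377293055/110336636484 (k = -5 + (-368067/284836 + 60092/(-387369)) = -5 + (-368067*1/284836 + 60092*(-1/387369)) = -5 + (-368067/284836 - 60092/387369) = -5 - 159694110635/110336636484 = -711377293055/110336636484 ≈ -6.4473)
G(S) = -651
(((k + 167495) + 549341) - 2243573) + G(-1230) = (((-711377293055/110336636484 + 167495) + 549341) - 2243573) - 651 = ((18480123550594525/110336636484 + 549341) - 2243573) - 651 = (79092561773351569/110336636484 - 2243573) - 651 = -168455736752965763/110336636484 - 651 = -168527565903316847/110336636484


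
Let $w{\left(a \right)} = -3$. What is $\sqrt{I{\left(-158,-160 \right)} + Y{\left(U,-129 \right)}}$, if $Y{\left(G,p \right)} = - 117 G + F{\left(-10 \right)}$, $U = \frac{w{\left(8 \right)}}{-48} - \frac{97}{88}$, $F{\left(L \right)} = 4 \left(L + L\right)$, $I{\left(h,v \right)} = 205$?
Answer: $\frac{\sqrt{477521}}{44} \approx 15.705$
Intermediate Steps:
$F{\left(L \right)} = 8 L$ ($F{\left(L \right)} = 4 \cdot 2 L = 8 L$)
$U = - \frac{183}{176}$ ($U = - \frac{3}{-48} - \frac{97}{88} = \left(-3\right) \left(- \frac{1}{48}\right) - \frac{97}{88} = \frac{1}{16} - \frac{97}{88} = - \frac{183}{176} \approx -1.0398$)
$Y{\left(G,p \right)} = -80 - 117 G$ ($Y{\left(G,p \right)} = - 117 G + 8 \left(-10\right) = - 117 G - 80 = -80 - 117 G$)
$\sqrt{I{\left(-158,-160 \right)} + Y{\left(U,-129 \right)}} = \sqrt{205 - - \frac{7331}{176}} = \sqrt{205 + \left(-80 + \frac{21411}{176}\right)} = \sqrt{205 + \frac{7331}{176}} = \sqrt{\frac{43411}{176}} = \frac{\sqrt{477521}}{44}$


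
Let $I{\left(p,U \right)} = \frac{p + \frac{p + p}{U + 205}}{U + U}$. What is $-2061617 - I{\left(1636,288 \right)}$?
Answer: $- \frac{16262057391}{7888} \approx -2.0616 \cdot 10^{6}$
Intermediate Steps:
$I{\left(p,U \right)} = \frac{p + \frac{2 p}{205 + U}}{2 U}$
$-2061617 - I{\left(1636,288 \right)} = -2061617 - \frac{1}{2} \cdot 1636 \cdot \frac{1}{288} \frac{1}{205 + 288} \left(207 + 288\right) = -2061617 - \frac{1}{2} \cdot 1636 \cdot \frac{1}{288} \cdot \frac{1}{493} \cdot 495 = -2061617 - \frac{22495}{7888} = - \frac{16262057391}{7888}$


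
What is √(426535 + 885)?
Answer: 2*√106855 ≈ 653.77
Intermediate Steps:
√(426535 + 885) = √427420 = 2*√106855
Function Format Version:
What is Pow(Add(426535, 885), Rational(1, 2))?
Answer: Mul(2, Pow(106855, Rational(1, 2))) ≈ 653.77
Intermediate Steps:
Pow(Add(426535, 885), Rational(1, 2)) = Pow(427420, Rational(1, 2)) = Mul(2, Pow(106855, Rational(1, 2)))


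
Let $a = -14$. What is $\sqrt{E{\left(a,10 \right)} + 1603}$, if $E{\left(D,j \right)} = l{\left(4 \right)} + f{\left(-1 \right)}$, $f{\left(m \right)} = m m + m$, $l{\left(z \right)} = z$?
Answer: $\sqrt{1607} \approx 40.087$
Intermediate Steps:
$f{\left(m \right)} = m + m^{2}$ ($f{\left(m \right)} = m^{2} + m = m + m^{2}$)
$E{\left(D,j \right)} = 4$ ($E{\left(D,j \right)} = 4 - \left(1 - 1\right) = 4 - 0 = 4 + 0 = 4$)
$\sqrt{E{\left(a,10 \right)} + 1603} = \sqrt{4 + 1603} = \sqrt{1607}$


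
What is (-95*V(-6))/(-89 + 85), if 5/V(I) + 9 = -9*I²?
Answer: -475/1332 ≈ -0.35661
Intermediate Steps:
V(I) = 5/(-9 - 9*I²)
(-95*V(-6))/(-89 + 85) = (-(-475)/(9 + 9*(-6)²))/(-89 + 85) = -(-475)/(9 + 9*36)/(-4) = -(-475)/(9 + 324)*(-¼) = -(-475)/333*(-¼) = -95*(-5/333)*(-¼) = (475/333)*(-¼) = -475/1332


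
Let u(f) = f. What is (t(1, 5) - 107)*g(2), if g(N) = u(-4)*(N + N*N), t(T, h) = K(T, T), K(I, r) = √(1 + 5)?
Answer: 2568 - 24*√6 ≈ 2509.2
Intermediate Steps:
K(I, r) = √6
t(T, h) = √6
g(N) = -4*N - 4*N² (g(N) = -4*(N + N*N) = -4*(N + N²) = -4*N - 4*N²)
(t(1, 5) - 107)*g(2) = (√6 - 107)*(-4*2*(1 + 2)) = (-107 + √6)*(-4*2*3) = (-107 + √6)*(-24) = 2568 - 24*√6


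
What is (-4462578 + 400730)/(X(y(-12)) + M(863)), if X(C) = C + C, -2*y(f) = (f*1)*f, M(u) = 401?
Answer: -4061848/257 ≈ -15805.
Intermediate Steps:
y(f) = -f²/2 (y(f) = -f*1*f/2 = -f*f/2 = -f²/2)
X(C) = 2*C
(-4462578 + 400730)/(X(y(-12)) + M(863)) = (-4462578 + 400730)/(2*(-½*(-12)²) + 401) = -4061848/(2*(-½*144) + 401) = -4061848/(2*(-72) + 401) = -4061848/(-144 + 401) = -4061848/257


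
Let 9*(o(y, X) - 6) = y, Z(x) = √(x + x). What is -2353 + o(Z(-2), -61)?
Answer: -2347 + 2*I/9 ≈ -2347.0 + 0.22222*I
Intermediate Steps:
Z(x) = √2*√x (Z(x) = √(2*x) = √2*√x)
o(y, X) = 6 + y/9
-2353 + o(Z(-2), -61) = -2353 + (6 + (√2*√(-2))/9) = -2353 + (6 + (√2*(I*√2))/9) = -2353 + (6 + (2*I)/9) = -2353 + (6 + 2*I/9) = -2347 + 2*I/9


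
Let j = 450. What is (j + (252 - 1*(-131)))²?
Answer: 693889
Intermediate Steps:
(j + (252 - 1*(-131)))² = (450 + (252 - 1*(-131)))² = (450 + (252 + 131))² = (450 + 383)² = 833² = 693889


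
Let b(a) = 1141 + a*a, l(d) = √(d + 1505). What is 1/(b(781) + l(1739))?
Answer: 305551/186722825580 - √811/186722825580 ≈ 1.6362e-6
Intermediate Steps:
l(d) = √(1505 + d)
b(a) = 1141 + a²
1/(b(781) + l(1739)) = 1/((1141 + 781²) + √(1505 + 1739)) = 1/((1141 + 609961) + √3244) = 1/(611102 + 2*√811)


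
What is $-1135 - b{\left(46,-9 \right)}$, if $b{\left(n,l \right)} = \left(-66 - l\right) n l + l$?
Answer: $-24724$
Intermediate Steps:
$b{\left(n,l \right)} = l + l n \left(-66 - l\right)$ ($b{\left(n,l \right)} = n \left(-66 - l\right) l + l = l n \left(-66 - l\right) + l = l + l n \left(-66 - l\right)$)
$-1135 - b{\left(46,-9 \right)} = -1135 - - 9 \left(1 - 3036 - \left(-9\right) 46\right) = -1135 - - 9 \left(1 - 3036 + 414\right) = -1135 - \left(-9\right) \left(-2621\right) = -1135 - 23589 = -24724$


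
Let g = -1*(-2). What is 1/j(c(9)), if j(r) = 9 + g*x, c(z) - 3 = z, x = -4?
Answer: 1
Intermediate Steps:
c(z) = 3 + z
g = 2
j(r) = 1 (j(r) = 9 + 2*(-4) = 9 - 8 = 1)
1/j(c(9)) = 1/1 = 1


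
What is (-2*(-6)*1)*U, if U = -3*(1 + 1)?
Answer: -72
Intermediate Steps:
U = -6 (U = -3*2 = -6)
(-2*(-6)*1)*U = (-2*(-6)*1)*(-6) = (12*1)*(-6) = 12*(-6) = -72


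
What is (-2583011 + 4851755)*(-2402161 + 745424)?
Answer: -3758712128328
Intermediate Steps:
(-2583011 + 4851755)*(-2402161 + 745424) = 2268744*(-1656737) = -3758712128328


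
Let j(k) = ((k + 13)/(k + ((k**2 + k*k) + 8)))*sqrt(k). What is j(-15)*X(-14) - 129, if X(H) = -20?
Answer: -129 + 40*I*sqrt(15)/443 ≈ -129.0 + 0.34971*I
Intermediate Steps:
j(k) = sqrt(k)*(13 + k)/(8 + k + 2*k**2) (j(k) = ((13 + k)/(k + ((k**2 + k**2) + 8)))*sqrt(k) = ((13 + k)/(k + (2*k**2 + 8)))*sqrt(k) = ((13 + k)/(k + (8 + 2*k**2)))*sqrt(k) = ((13 + k)/(8 + k + 2*k**2))*sqrt(k) = sqrt(k)*(13 + k)/(8 + k + 2*k**2))
j(-15)*X(-14) - 129 = (sqrt(-15)*(13 - 15)/(8 - 15 + 2*(-15)**2))*(-20) - 129 = ((I*sqrt(15))*(-2)/(8 - 15 + 2*225))*(-20) - 129 = ((I*sqrt(15))*(-2)/(8 - 15 + 450))*(-20) - 129 = ((I*sqrt(15))*(-2)/443)*(-20) - 129 = ((I*sqrt(15))*(1/443)*(-2))*(-20) - 129 = -2*I*sqrt(15)/443*(-20) - 129 = 40*I*sqrt(15)/443 - 129 = -129 + 40*I*sqrt(15)/443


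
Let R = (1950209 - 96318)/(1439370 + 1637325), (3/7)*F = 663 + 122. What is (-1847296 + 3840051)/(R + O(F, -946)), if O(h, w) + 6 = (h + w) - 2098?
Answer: -6131099344725/3746586184 ≈ -1636.4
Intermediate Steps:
F = 5495/3 (F = 7*(663 + 122)/3 = (7/3)*785 = 5495/3 ≈ 1831.7)
R = 1853891/3076695 ≈ 0.60256
O(h, w) = -2104 + h + w (O(h, w) = -6 + ((h + w) - 2098) = -6 + (-2098 + h + w) = -2104 + h + w)
(-1847296 + 3840051)/(R + O(F, -946)) = (-1847296 + 3840051)/(1853891/3076695 + (-2104 + 5495/3 - 946)) = 1992755/(1853891/3076695 - 3655/3) = 1992755/(-3746586184/3076695) = 1992755*(-3076695/3746586184) = -6131099344725/3746586184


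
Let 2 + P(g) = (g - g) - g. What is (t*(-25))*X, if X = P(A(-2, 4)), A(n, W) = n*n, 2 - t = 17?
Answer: -2250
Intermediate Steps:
t = -15 (t = 2 - 1*17 = 2 - 17 = -15)
A(n, W) = n**2
P(g) = -2 - g (P(g) = -2 + ((g - g) - g) = -2 + (0 - g) = -2 - g)
X = -6 (X = -2 - 1*(-2)**2 = -2 - 1*4 = -2 - 4 = -6)
(t*(-25))*X = -15*(-25)*(-6) = 375*(-6) = -2250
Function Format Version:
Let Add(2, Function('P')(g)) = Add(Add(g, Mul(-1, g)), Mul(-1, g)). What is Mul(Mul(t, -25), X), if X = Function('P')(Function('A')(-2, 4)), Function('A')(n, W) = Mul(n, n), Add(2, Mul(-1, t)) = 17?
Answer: -2250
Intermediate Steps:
t = -15 (t = Add(2, Mul(-1, 17)) = Add(2, -17) = -15)
Function('A')(n, W) = Pow(n, 2)
Function('P')(g) = Add(-2, Mul(-1, g)) (Function('P')(g) = Add(-2, Add(Add(g, Mul(-1, g)), Mul(-1, g))) = Add(-2, Add(0, Mul(-1, g))) = Add(-2, Mul(-1, g)))
X = -6 (X = Add(-2, Mul(-1, Pow(-2, 2))) = Add(-2, Mul(-1, 4)) = Add(-2, -4) = -6)
Mul(Mul(t, -25), X) = Mul(Mul(-15, -25), -6) = Mul(375, -6) = -2250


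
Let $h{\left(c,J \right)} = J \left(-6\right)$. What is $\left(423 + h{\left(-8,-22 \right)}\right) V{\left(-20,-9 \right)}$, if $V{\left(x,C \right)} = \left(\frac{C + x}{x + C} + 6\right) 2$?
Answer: $7770$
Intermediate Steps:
$h{\left(c,J \right)} = - 6 J$
$V{\left(x,C \right)} = 14$ ($V{\left(x,C \right)} = \left(\frac{C + x}{C + x} + 6\right) 2 = \left(1 + 6\right) 2 = 7 \cdot 2 = 14$)
$\left(423 + h{\left(-8,-22 \right)}\right) V{\left(-20,-9 \right)} = \left(423 - -132\right) 14 = \left(423 + 132\right) 14 = 555 \cdot 14 = 7770$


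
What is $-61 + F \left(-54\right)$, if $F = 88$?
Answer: $-4813$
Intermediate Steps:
$-61 + F \left(-54\right) = -61 + 88 \left(-54\right) = -61 - 4752 = -4813$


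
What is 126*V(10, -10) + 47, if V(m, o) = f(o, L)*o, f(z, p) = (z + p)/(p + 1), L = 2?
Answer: 3407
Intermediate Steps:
f(z, p) = (p + z)/(1 + p)
V(m, o) = o*(⅔ + o/3) (V(m, o) = ((2 + o)/(1 + 2))*o = ((2 + o)/3)*o = (⅔ + o/3)*o = o*(⅔ + o/3))
126*V(10, -10) + 47 = 126*((⅓)*(-10)*(2 - 10)) + 47 = 126*((⅓)*(-10)*(-8)) + 47 = 126*(80/3) + 47 = 3360 + 47 = 3407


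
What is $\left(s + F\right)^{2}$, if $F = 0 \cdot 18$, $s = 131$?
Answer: $17161$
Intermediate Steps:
$F = 0$
$\left(s + F\right)^{2} = \left(131 + 0\right)^{2} = 131^{2} = 17161$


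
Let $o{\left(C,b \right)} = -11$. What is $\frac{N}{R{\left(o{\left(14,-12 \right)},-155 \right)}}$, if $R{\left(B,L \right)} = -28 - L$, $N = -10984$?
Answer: $- \frac{10984}{127} \approx -86.488$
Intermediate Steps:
$\frac{N}{R{\left(o{\left(14,-12 \right)},-155 \right)}} = - \frac{10984}{-28 - -155} = - \frac{10984}{-28 + 155} = - \frac{10984}{127}$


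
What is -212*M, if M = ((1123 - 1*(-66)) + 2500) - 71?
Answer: -767016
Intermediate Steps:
M = 3618 (M = ((1123 + 66) + 2500) - 71 = (1189 + 2500) - 71 = 3689 - 71 = 3618)
-212*M = -212*3618 = -767016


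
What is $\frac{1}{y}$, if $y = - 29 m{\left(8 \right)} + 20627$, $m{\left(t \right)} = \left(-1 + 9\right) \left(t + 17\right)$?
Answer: $\frac{1}{14827} \approx 6.7445 \cdot 10^{-5}$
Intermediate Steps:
$m{\left(t \right)} = 136 + 8 t$ ($m{\left(t \right)} = 8 \left(17 + t\right) = 136 + 8 t$)
$y = 14827$ ($y = - 29 \left(136 + 8 \cdot 8\right) + 20627 = - 29 \left(136 + 64\right) + 20627 = \left(-29\right) 200 + 20627 = -5800 + 20627 = 14827$)
$\frac{1}{y} = \frac{1}{14827}$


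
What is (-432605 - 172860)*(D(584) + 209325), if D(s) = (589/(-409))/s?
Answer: -30272360941854115/238856 ≈ -1.2674e+11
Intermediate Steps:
D(s) = -589/(409*s) (D(s) = (589*(-1/409))/s = -589/(409*s))
(-432605 - 172860)*(D(584) + 209325) = (-432605 - 172860)*(-589/409/584 + 209325) = -605465*(-589/409*1/584 + 209325) = -605465*(-589/238856 + 209325) = -605465*49998531611/238856 = -30272360941854115/238856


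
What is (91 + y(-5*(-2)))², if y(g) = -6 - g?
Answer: 5625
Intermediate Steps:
(91 + y(-5*(-2)))² = (91 + (-6 - (-5)*(-2)))² = (91 + (-6 - 1*10))² = (91 + (-6 - 10))² = (91 - 16)² = 75² = 5625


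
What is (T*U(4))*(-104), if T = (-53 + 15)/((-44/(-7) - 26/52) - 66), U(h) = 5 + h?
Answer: -165984/281 ≈ -590.69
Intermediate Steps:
T = 532/843 (T = -38/((-44*(-⅐) - 26*1/52) - 66) = -38/((44/7 - ½) - 66) = -38/(81/14 - 66) = -38/(-843/14) = -38*(-14/843) = 532/843 ≈ 0.63108)
(T*U(4))*(-104) = (532*(5 + 4)/843)*(-104) = ((532/843)*9)*(-104) = (1596/281)*(-104) = -165984/281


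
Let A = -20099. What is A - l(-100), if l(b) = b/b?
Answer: -20100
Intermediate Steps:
l(b) = 1
A - l(-100) = -20099 - 1*1 = -20099 - 1 = -20100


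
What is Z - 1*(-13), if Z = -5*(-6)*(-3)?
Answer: -77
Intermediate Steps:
Z = -90 (Z = 30*(-3) = -90)
Z - 1*(-13) = -90 - 1*(-13) = -90 + 13 = -77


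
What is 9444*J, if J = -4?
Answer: -37776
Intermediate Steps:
9444*J = 9444*(-4) = -37776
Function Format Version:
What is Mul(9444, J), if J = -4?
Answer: -37776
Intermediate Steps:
Mul(9444, J) = Mul(9444, -4) = -37776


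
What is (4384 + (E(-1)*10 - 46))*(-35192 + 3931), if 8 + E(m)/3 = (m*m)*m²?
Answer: -129045408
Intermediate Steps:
E(m) = -24 + 3*m⁴ (E(m) = -24 + 3*((m*m)*m²) = -24 + 3*(m²*m²) = -24 + 3*m⁴)
(4384 + (E(-1)*10 - 46))*(-35192 + 3931) = (4384 + ((-24 + 3*(-1)⁴)*10 - 46))*(-35192 + 3931) = (4384 + ((-24 + 3*1)*10 - 46))*(-31261) = (4384 + ((-24 + 3)*10 - 46))*(-31261) = (4384 + (-21*10 - 46))*(-31261) = (4384 + (-210 - 46))*(-31261) = (4384 - 256)*(-31261) = 4128*(-31261) = -129045408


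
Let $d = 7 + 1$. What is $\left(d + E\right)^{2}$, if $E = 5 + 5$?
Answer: $324$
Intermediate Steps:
$E = 10$
$d = 8$
$\left(d + E\right)^{2} = \left(8 + 10\right)^{2} = 18^{2} = 324$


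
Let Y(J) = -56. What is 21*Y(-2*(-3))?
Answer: -1176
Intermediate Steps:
21*Y(-2*(-3)) = 21*(-56) = -1176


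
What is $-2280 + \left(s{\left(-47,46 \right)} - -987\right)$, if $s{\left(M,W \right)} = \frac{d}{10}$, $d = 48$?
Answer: $- \frac{6441}{5} \approx -1288.2$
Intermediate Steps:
$s{\left(M,W \right)} = \frac{24}{5}$ ($s{\left(M,W \right)} = \frac{48}{10} = 48 \cdot \frac{1}{10} = \frac{24}{5}$)
$-2280 + \left(s{\left(-47,46 \right)} - -987\right) = -2280 + \left(\frac{24}{5} - -987\right) = -2280 + \left(\frac{24}{5} + 987\right) = -2280 + \frac{4959}{5} = - \frac{6441}{5}$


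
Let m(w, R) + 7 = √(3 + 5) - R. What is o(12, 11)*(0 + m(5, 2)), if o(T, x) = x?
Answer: -99 + 22*√2 ≈ -67.887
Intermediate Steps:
m(w, R) = -7 - R + 2*√2 (m(w, R) = -7 + (√(3 + 5) - R) = -7 + (√8 - R) = -7 + (2*√2 - R) = -7 + (-R + 2*√2) = -7 - R + 2*√2)
o(12, 11)*(0 + m(5, 2)) = 11*(0 + (-7 - 1*2 + 2*√2)) = 11*(0 + (-7 - 2 + 2*√2)) = 11*(0 + (-9 + 2*√2)) = 11*(-9 + 2*√2) = -99 + 22*√2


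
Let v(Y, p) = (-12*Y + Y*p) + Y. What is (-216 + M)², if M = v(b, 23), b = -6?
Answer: 82944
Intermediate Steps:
v(Y, p) = -11*Y + Y*p
M = -72 (M = -6*(-11 + 23) = -6*12 = -72)
(-216 + M)² = (-216 - 72)² = (-288)² = 82944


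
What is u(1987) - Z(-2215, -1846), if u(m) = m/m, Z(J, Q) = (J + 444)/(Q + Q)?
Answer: 1921/3692 ≈ 0.52031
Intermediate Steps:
Z(J, Q) = (444 + J)/(2*Q) (Z(J, Q) = (444 + J)/((2*Q)) = (444 + J)*(1/(2*Q)) = (444 + J)/(2*Q))
u(m) = 1
u(1987) - Z(-2215, -1846) = 1 - (444 - 2215)/(2*(-1846)) = 1 - (-1)*(-1771)/(2*1846) = 1 - 1*1771/3692 = 1 - 1771/3692 = 1921/3692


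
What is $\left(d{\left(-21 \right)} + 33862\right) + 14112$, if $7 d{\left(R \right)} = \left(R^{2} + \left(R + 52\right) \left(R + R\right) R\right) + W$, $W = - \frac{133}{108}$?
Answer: $\frac{5609825}{108} \approx 51943.0$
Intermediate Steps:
$W = - \frac{133}{108}$ ($W = \left(-133\right) \frac{1}{108} = - \frac{133}{108} \approx -1.2315$)
$d{\left(R \right)} = - \frac{19}{108} + \frac{R^{2}}{7} + \frac{2 R^{2} \left(52 + R\right)}{7}$ ($d{\left(R \right)} = \frac{\left(R^{2} + \left(R + 52\right) \left(R + R\right) R\right) - \frac{133}{108}}{7} = \frac{\left(R^{2} + \left(52 + R\right) 2 R R\right) - \frac{133}{108}}{7} = \frac{\left(R^{2} + 2 R \left(52 + R\right) R\right) - \frac{133}{108}}{7} = \frac{\left(R^{2} + 2 R^{2} \left(52 + R\right)\right) - \frac{133}{108}}{7} = \frac{- \frac{133}{108} + R^{2} + 2 R^{2} \left(52 + R\right)}{7} = - \frac{19}{108} + \frac{R^{2}}{7} + \frac{2 R^{2} \left(52 + R\right)}{7}$)
$\left(d{\left(-21 \right)} + 33862\right) + 14112 = \left(\left(- \frac{19}{108} + 15 \left(-21\right)^{2} + \frac{2 \left(-21\right)^{3}}{7}\right) + 33862\right) + 14112 = \left(\left(- \frac{19}{108} + 15 \cdot 441 + \frac{2}{7} \left(-9261\right)\right) + 33862\right) + 14112 = \left(\left(- \frac{19}{108} + 6615 - 2646\right) + 33862\right) + 14112 = \left(\frac{428633}{108} + 33862\right) + 14112 = \frac{4085729}{108} + 14112 = \frac{5609825}{108}$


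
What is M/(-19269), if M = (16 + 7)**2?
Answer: -529/19269 ≈ -0.027453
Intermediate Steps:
M = 529 (M = 23**2 = 529)
M/(-19269) = 529/(-19269) = 529*(-1/19269) = -529/19269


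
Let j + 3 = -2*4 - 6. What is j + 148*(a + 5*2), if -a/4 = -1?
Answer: 2055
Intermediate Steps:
a = 4 (a = -4*(-1) = 4)
j = -17 (j = -3 + (-2*4 - 6) = -3 + (-8 - 6) = -3 - 14 = -17)
j + 148*(a + 5*2) = -17 + 148*(4 + 5*2) = -17 + 148*(4 + 10) = -17 + 148*14 = -17 + 2072 = 2055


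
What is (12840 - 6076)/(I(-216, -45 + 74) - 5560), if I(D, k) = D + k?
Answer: -6764/5747 ≈ -1.1770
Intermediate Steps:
(12840 - 6076)/(I(-216, -45 + 74) - 5560) = (12840 - 6076)/((-216 + (-45 + 74)) - 5560) = 6764/((-216 + 29) - 5560) = 6764/(-187 - 5560) = 6764/(-5747) = 6764*(-1/5747) = -6764/5747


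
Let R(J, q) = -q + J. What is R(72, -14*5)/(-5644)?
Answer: -71/2822 ≈ -0.025159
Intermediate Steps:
R(J, q) = J - q
R(72, -14*5)/(-5644) = (72 - (-14)*5)/(-5644) = (72 - 1*(-70))*(-1/5644) = (72 + 70)*(-1/5644) = 142*(-1/5644) = -71/2822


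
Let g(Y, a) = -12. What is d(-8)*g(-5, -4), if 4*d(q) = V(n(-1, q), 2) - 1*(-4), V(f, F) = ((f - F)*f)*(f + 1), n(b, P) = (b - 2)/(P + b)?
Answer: -88/9 ≈ -9.7778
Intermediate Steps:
n(b, P) = (-2 + b)/(P + b)
V(f, F) = f*(1 + f)*(f - F) (V(f, F) = (f*(f - F))*(1 + f) = f*(1 + f)*(f - F))
d(q) = 1 - 3*(-2 + 3/(-1 + q) + 9/(-1 + q)**2)/(4*(-1 + q)) (d(q) = (((-2 - 1)/(q - 1))*((-2 - 1)/(q - 1) + ((-2 - 1)/(q - 1))**2 - 1*2 - 1*2*(-2 - 1)/(q - 1)) - 1*(-4))/4 = ((-3/(-1 + q))*(-3/(-1 + q) + (-3/(-1 + q))**2 - 2 - 1*2*-3/(-1 + q)) + 4)/4 = ((-3/(-1 + q))*(-3/(-1 + q) + (-3/(-1 + q))**2 - 2 - 1*2*(-3/(-1 + q))) + 4)/4 = ((-3/(-1 + q))*(-3/(-1 + q) + 9/(-1 + q)**2 - 2 + 6/(-1 + q)) + 4)/4 = ((-3/(-1 + q))*(-2 + 3/(-1 + q) + 9/(-1 + q)**2) + 4)/4 = (-3*(-2 + 3/(-1 + q) + 9/(-1 + q)**2)/(-1 + q) + 4)/4 = (4 - 3*(-2 + 3/(-1 + q) + 9/(-1 + q)**2)/(-1 + q))/4 = 1 - 3*(-2 + 3/(-1 + q) + 9/(-1 + q)**2)/(4*(-1 + q)))
d(-8)*g(-5, -4) = ((-16 - 9*(-8) - 6*(-8)**2 + 4*(-8)**3)/(4*(-1 + (-8)**3 - 3*(-8)**2 + 3*(-8))))*(-12) = ((-16 + 72 - 6*64 + 4*(-512))/(4*(-1 - 512 - 3*64 - 24)))*(-12) = ((-16 + 72 - 384 - 2048)/(4*(-1 - 512 - 192 - 24)))*(-12) = ((1/4)*(-2376)/(-729))*(-12) = ((1/4)*(-1/729)*(-2376))*(-12) = (22/27)*(-12) = -88/9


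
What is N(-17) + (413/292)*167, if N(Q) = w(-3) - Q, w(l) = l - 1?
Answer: 72767/292 ≈ 249.20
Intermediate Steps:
w(l) = -1 + l
N(Q) = -4 - Q (N(Q) = (-1 - 3) - Q = -4 - Q)
N(-17) + (413/292)*167 = (-4 - 1*(-17)) + (413/292)*167 = (-4 + 17) + (413*(1/292))*167 = 13 + (413/292)*167 = 13 + 68971/292 = 72767/292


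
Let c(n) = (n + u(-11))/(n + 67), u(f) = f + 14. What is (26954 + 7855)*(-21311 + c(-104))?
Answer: -27443624454/37 ≈ -7.4172e+8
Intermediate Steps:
u(f) = 14 + f
c(n) = (3 + n)/(67 + n) (c(n) = (n + (14 - 11))/(n + 67) = (n + 3)/(67 + n) = (3 + n)/(67 + n))
(26954 + 7855)*(-21311 + c(-104)) = (26954 + 7855)*(-21311 + (3 - 104)/(67 - 104)) = 34809*(-21311 - 101/(-37)) = 34809*(-21311 - 1/37*(-101)) = 34809*(-21311 + 101/37) = 34809*(-788406/37) = -27443624454/37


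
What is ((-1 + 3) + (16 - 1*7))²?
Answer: 121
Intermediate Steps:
((-1 + 3) + (16 - 1*7))² = (2 + (16 - 7))² = (2 + 9)² = 11² = 121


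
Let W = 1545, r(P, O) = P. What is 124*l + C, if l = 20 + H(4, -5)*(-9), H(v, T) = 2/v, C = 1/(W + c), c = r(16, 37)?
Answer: 3000243/1561 ≈ 1922.0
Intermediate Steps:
c = 16
C = 1/1561 (C = 1/(1545 + 16) = 1/1561 ≈ 0.00064061)
l = 31/2 (l = 20 + (2/4)*(-9) = 20 + (2*(¼))*(-9) = 20 + (½)*(-9) = 20 - 9/2 = 31/2 ≈ 15.500)
124*l + C = 124*(31/2) + 1/1561 = 1922 + 1/1561 = 3000243/1561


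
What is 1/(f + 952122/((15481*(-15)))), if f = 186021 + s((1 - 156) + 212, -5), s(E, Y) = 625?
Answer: 77405/14447016256 ≈ 5.3579e-6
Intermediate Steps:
f = 186646 (f = 186021 + 625 = 186646)
1/(f + 952122/((15481*(-15)))) = 1/(186646 + 952122/((15481*(-15)))) = 1/(186646 + 952122/(-232215)) = 1/(186646 + 952122*(-1/232215)) = 1/(186646 - 317374/77405) = 1/(14447016256/77405) = 77405/14447016256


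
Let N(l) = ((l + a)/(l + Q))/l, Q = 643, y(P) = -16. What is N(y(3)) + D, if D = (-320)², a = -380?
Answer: 7782403/76 ≈ 1.0240e+5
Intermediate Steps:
N(l) = (-380 + l)/(l*(643 + l)) (N(l) = ((l - 380)/(l + 643))/l = ((-380 + l)/(643 + l))/l = (-380 + l)/(l*(643 + l)))
D = 102400
N(y(3)) + D = (-380 - 16)/((-16)*(643 - 16)) + 102400 = -1/16*(-396)/627 + 102400 = -1/16*1/627*(-396) + 102400 = 3/76 + 102400 = 7782403/76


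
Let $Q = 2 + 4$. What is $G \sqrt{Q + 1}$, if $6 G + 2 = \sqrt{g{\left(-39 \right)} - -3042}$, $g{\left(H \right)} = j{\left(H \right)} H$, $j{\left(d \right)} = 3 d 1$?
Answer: $\frac{\sqrt{7} \left(-2 + 39 \sqrt{5}\right)}{6} \approx 37.573$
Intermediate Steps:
$j{\left(d \right)} = 3 d$
$g{\left(H \right)} = 3 H^{2}$ ($g{\left(H \right)} = 3 H H = 3 H^{2}$)
$G = - \frac{1}{3} + \frac{13 \sqrt{5}}{2}$ ($G = - \frac{1}{3} + \frac{\sqrt{3 \left(-39\right)^{2} - -3042}}{6} = - \frac{1}{3} + \frac{\sqrt{3 \cdot 1521 + 3042}}{6} = - \frac{1}{3} + \frac{\sqrt{4563 + 3042}}{6} = - \frac{1}{3} + \frac{\sqrt{7605}}{6} = - \frac{1}{3} + \frac{39 \sqrt{5}}{6} = - \frac{1}{3} + \frac{13 \sqrt{5}}{2} \approx 14.201$)
$Q = 6$
$G \sqrt{Q + 1} = \left(- \frac{1}{3} + \frac{13 \sqrt{5}}{2}\right) \sqrt{6 + 1} = \left(- \frac{1}{3} + \frac{13 \sqrt{5}}{2}\right) \sqrt{7} = \sqrt{7} \left(- \frac{1}{3} + \frac{13 \sqrt{5}}{2}\right)$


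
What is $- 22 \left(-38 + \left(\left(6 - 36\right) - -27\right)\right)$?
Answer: $902$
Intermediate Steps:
$- 22 \left(-38 + \left(\left(6 - 36\right) - -27\right)\right) = - 22 \left(-38 + \left(-30 + 27\right)\right) = - 22 \left(-38 - 3\right) = \left(-22\right) \left(-41\right) = 902$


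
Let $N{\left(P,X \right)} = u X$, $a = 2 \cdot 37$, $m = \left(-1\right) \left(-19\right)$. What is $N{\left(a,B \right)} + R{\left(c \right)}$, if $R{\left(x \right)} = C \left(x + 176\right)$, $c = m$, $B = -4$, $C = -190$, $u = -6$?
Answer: $-37026$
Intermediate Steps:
$m = 19$
$c = 19$
$a = 74$
$R{\left(x \right)} = -33440 - 190 x$ ($R{\left(x \right)} = - 190 \left(x + 176\right) = - 190 \left(176 + x\right) = -33440 - 190 x$)
$N{\left(P,X \right)} = - 6 X$
$N{\left(a,B \right)} + R{\left(c \right)} = \left(-6\right) \left(-4\right) - 37050 = 24 - 37050 = -37026$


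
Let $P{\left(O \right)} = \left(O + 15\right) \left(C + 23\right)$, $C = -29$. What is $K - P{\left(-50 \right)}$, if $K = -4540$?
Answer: $-4750$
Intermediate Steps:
$P{\left(O \right)} = -90 - 6 O$ ($P{\left(O \right)} = \left(O + 15\right) \left(-29 + 23\right) = \left(15 + O\right) \left(-6\right) = -90 - 6 O$)
$K - P{\left(-50 \right)} = -4540 - \left(-90 - -300\right) = -4540 - \left(-90 + 300\right) = -4540 - 210 = -4750$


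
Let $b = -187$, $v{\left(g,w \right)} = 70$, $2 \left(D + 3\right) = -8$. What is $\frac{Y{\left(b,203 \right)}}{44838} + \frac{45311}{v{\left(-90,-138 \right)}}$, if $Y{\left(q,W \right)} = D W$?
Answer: $\frac{72555541}{112095} \approx 647.27$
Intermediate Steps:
$D = -7$ ($D = -3 + \frac{1}{2} \left(-8\right) = -3 - 4 = -7$)
$Y{\left(q,W \right)} = - 7 W$
$\frac{Y{\left(b,203 \right)}}{44838} + \frac{45311}{v{\left(-90,-138 \right)}} = \frac{\left(-7\right) 203}{44838} + \frac{45311}{70} = \left(-1421\right) \frac{1}{44838} + 45311 \cdot \frac{1}{70} = - \frac{1421}{44838} + \frac{6473}{10} = \frac{72555541}{112095}$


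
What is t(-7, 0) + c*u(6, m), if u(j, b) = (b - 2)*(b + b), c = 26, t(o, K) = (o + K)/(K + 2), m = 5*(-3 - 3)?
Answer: 99833/2 ≈ 49917.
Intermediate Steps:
m = -30 (m = 5*(-6) = -30)
t(o, K) = (K + o)/(2 + K)
u(j, b) = 2*b*(-2 + b) (u(j, b) = (-2 + b)*(2*b) = 2*b*(-2 + b))
t(-7, 0) + c*u(6, m) = (0 - 7)/(2 + 0) + 26*(2*(-30)*(-2 - 30)) = -7/2 + 26*(2*(-30)*(-32)) = (½)*(-7) + 26*1920 = -7/2 + 49920 = 99833/2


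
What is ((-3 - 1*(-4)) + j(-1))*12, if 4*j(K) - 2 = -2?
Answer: 12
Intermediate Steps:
j(K) = 0 (j(K) = ½ + (¼)*(-2) = ½ - ½ = 0)
((-3 - 1*(-4)) + j(-1))*12 = ((-3 - 1*(-4)) + 0)*12 = ((-3 + 4) + 0)*12 = (1 + 0)*12 = 1*12 = 12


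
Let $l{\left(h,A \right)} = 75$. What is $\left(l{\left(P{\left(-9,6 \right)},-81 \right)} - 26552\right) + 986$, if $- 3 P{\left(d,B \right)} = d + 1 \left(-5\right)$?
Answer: $-25491$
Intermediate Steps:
$P{\left(d,B \right)} = \frac{5}{3} - \frac{d}{3}$ ($P{\left(d,B \right)} = - \frac{d + 1 \left(-5\right)}{3} = - \frac{d - 5}{3} = - \frac{-5 + d}{3} = \frac{5}{3} - \frac{d}{3}$)
$\left(l{\left(P{\left(-9,6 \right)},-81 \right)} - 26552\right) + 986 = \left(75 - 26552\right) + 986 = -26477 + 986 = -25491$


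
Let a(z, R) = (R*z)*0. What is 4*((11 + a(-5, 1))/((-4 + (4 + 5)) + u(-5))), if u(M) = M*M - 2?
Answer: 11/7 ≈ 1.5714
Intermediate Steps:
a(z, R) = 0
u(M) = -2 + M² (u(M) = M² - 2 = -2 + M²)
4*((11 + a(-5, 1))/((-4 + (4 + 5)) + u(-5))) = 4*((11 + 0)/((-4 + (4 + 5)) + (-2 + (-5)²))) = 4*(11/((-4 + 9) + (-2 + 25))) = 4*(11/(5 + 23)) = 4*(11/28) = 11/7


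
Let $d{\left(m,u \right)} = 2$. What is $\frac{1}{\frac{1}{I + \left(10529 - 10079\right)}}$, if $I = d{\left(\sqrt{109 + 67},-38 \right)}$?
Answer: $452$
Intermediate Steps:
$I = 2$
$\frac{1}{\frac{1}{I + \left(10529 - 10079\right)}} = \frac{1}{\frac{1}{2 + \left(10529 - 10079\right)}} = \frac{1}{\frac{1}{2 + 450}} = \frac{1}{\frac{1}{452}} = 452$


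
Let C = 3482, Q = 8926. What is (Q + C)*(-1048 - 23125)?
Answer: -299938584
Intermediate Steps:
(Q + C)*(-1048 - 23125) = (8926 + 3482)*(-1048 - 23125) = 12408*(-24173) = -299938584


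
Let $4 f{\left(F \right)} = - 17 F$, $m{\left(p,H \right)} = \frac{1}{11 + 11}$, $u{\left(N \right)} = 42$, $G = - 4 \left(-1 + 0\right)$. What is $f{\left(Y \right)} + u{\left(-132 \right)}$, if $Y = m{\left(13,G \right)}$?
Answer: $\frac{3679}{88} \approx 41.807$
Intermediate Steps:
$G = 4$ ($G = \left(-4\right) \left(-1\right) = 4$)
$m{\left(p,H \right)} = \frac{1}{22}$
$Y = \frac{1}{22} \approx 0.045455$
$f{\left(F \right)} = - \frac{17 F}{4}$ ($f{\left(F \right)} = \frac{\left(-17\right) F}{4} = - \frac{17 F}{4}$)
$f{\left(Y \right)} + u{\left(-132 \right)} = \left(- \frac{17}{4}\right) \frac{1}{22} + 42 = - \frac{17}{88} + 42 = \frac{3679}{88}$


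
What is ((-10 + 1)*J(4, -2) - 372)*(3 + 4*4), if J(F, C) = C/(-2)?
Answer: -7239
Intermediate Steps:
J(F, C) = -C/2 (J(F, C) = C*(-½) = -C/2)
((-10 + 1)*J(4, -2) - 372)*(3 + 4*4) = ((-10 + 1)*(-½*(-2)) - 372)*(3 + 4*4) = (-9*1 - 372)*(3 + 16) = (-9 - 372)*19 = -381*19 = -7239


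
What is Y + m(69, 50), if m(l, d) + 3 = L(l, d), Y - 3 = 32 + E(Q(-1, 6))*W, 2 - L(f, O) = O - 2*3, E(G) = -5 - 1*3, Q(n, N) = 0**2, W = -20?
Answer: 150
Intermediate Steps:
Q(n, N) = 0
E(G) = -8 (E(G) = -5 - 3 = -8)
L(f, O) = 8 - O (L(f, O) = 2 - (O - 2*3) = 2 - (O - 6) = 2 - (-6 + O) = 2 + (6 - O) = 8 - O)
Y = 195 (Y = 3 + (32 - 8*(-20)) = 3 + (32 + 160) = 3 + 192 = 195)
m(l, d) = 5 - d (m(l, d) = -3 + (8 - d) = 5 - d)
Y + m(69, 50) = 195 + (5 - 1*50) = 195 + (5 - 50) = 195 - 45 = 150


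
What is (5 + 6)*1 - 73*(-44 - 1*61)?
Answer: 7676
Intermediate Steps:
(5 + 6)*1 - 73*(-44 - 1*61) = 11*1 - 73*(-44 - 61) = 11 - 73*(-105) = 11 + 7665 = 7676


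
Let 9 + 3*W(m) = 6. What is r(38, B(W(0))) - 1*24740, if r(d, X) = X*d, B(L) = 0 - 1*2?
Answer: -24816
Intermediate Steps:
W(m) = -1 (W(m) = -3 + (1/3)*6 = -3 + 2 = -1)
B(L) = -2 (B(L) = 0 - 2 = -2)
r(38, B(W(0))) - 1*24740 = -2*38 - 1*24740 = -76 - 24740 = -24816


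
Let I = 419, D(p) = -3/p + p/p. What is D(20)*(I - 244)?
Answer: 595/4 ≈ 148.75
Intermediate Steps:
D(p) = 1 - 3/p (D(p) = -3/p + 1 = 1 - 3/p)
D(20)*(I - 244) = ((-3 + 20)/20)*(419 - 244) = ((1/20)*17)*175 = (17/20)*175 = 595/4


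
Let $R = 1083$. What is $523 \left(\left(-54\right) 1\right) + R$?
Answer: $-27159$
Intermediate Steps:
$523 \left(\left(-54\right) 1\right) + R = 523 \left(\left(-54\right) 1\right) + 1083 = 523 \left(-54\right) + 1083 = -28242 + 1083 = -27159$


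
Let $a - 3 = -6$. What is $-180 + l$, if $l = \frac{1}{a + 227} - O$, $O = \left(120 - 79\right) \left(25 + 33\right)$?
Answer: $- \frac{572991}{224} \approx -2558.0$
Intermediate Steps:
$a = -3$ ($a = 3 - 6 = -3$)
$O = 2378$ ($O = 41 \cdot 58 = 2378$)
$l = - \frac{532671}{224}$ ($l = \frac{1}{-3 + 227} - 2378 = \frac{1}{224} - 2378 = - \frac{532671}{224} \approx -2378.0$)
$-180 + l = -180 - \frac{532671}{224} = - \frac{572991}{224}$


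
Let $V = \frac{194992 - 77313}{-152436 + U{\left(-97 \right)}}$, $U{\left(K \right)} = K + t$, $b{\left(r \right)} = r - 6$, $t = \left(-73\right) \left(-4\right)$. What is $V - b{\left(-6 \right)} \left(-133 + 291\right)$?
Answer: $\frac{288531257}{152241} \approx 1895.2$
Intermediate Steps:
$t = 292$
$b{\left(r \right)} = -6 + r$
$U{\left(K \right)} = 292 + K$ ($U{\left(K \right)} = K + 292 = 292 + K$)
$V = - \frac{117679}{152241}$ ($V = \frac{194992 - 77313}{-152436 + \left(292 - 97\right)} = \frac{117679}{-152436 + 195} = \frac{117679}{-152241} = 117679 \left(- \frac{1}{152241}\right) = - \frac{117679}{152241} \approx -0.77298$)
$V - b{\left(-6 \right)} \left(-133 + 291\right) = - \frac{117679}{152241} - \left(-6 - 6\right) \left(-133 + 291\right) = - \frac{117679}{152241} - \left(-12\right) 158 = - \frac{117679}{152241} - -1896 = - \frac{117679}{152241} + 1896 = \frac{288531257}{152241}$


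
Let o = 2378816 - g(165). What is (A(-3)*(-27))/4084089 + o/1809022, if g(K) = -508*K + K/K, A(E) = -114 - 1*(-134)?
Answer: 3352214547545/2462735616986 ≈ 1.3612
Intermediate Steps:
A(E) = 20 (A(E) = -114 + 134 = 20)
g(K) = 1 - 508*K (g(K) = -508*K + 1 = 1 - 508*K)
o = 2462635 (o = 2378816 - (1 - 508*165) = 2378816 - (1 - 83820) = 2378816 - 1*(-83819) = 2378816 + 83819 = 2462635)
(A(-3)*(-27))/4084089 + o/1809022 = (20*(-27))/4084089 + 2462635/1809022 = -540*1/4084089 + 2462635*(1/1809022) = -180/1361363 + 2462635/1809022 = 3352214547545/2462735616986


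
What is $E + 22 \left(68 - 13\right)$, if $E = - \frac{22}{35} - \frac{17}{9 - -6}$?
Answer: $\frac{25373}{21} \approx 1208.2$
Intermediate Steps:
$E = - \frac{37}{21}$ ($E = \left(-22\right) \frac{1}{35} - \frac{17}{9 + 6} = - \frac{22}{35} - \frac{17}{15} = - \frac{37}{21} \approx -1.7619$)
$E + 22 \left(68 - 13\right) = - \frac{37}{21} + 22 \left(68 - 13\right) = - \frac{37}{21} + 22 \cdot 55 = - \frac{37}{21} + 1210 = \frac{25373}{21}$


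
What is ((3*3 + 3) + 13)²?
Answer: 625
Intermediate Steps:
((3*3 + 3) + 13)² = ((9 + 3) + 13)² = (12 + 13)² = 25² = 625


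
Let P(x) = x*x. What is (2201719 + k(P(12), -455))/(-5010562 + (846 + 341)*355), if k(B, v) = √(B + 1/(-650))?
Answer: -2201719/4589177 - √2433574/596593010 ≈ -0.47977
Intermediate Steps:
P(x) = x²
k(B, v) = √(-1/650 + B) (k(B, v) = √(B - 1/650) = √(-1/650 + B))
(2201719 + k(P(12), -455))/(-5010562 + (846 + 341)*355) = (2201719 + √(-26 + 16900*12²)/130)/(-5010562 + (846 + 341)*355) = (2201719 + √(-26 + 16900*144)/130)/(-5010562 + 1187*355) = (2201719 + √(-26 + 2433600)/130)/(-5010562 + 421385) = (2201719 + √2433574/130)/(-4589177) = (2201719 + √2433574/130)*(-1/4589177) = -2201719/4589177 - √2433574/596593010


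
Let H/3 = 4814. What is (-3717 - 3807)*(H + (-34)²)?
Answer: -117359352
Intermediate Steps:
H = 14442 (H = 3*4814 = 14442)
(-3717 - 3807)*(H + (-34)²) = (-3717 - 3807)*(14442 + (-34)²) = -7524*(14442 + 1156) = -7524*15598 = -117359352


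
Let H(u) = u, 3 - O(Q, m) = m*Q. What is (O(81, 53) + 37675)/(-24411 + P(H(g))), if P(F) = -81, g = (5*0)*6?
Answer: -33385/24492 ≈ -1.3631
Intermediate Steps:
g = 0 (g = 0*6 = 0)
O(Q, m) = 3 - Q*m (O(Q, m) = 3 - m*Q = 3 - Q*m)
(O(81, 53) + 37675)/(-24411 + P(H(g))) = ((3 - 1*81*53) + 37675)/(-24411 - 81) = ((3 - 4293) + 37675)/(-24492) = (-4290 + 37675)*(-1/24492) = 33385*(-1/24492) = -33385/24492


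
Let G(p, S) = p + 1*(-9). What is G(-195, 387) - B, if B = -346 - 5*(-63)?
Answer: -173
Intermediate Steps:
G(p, S) = -9 + p (G(p, S) = p - 9 = -9 + p)
B = -31 (B = -346 + 315 = -31)
G(-195, 387) - B = (-9 - 195) - 1*(-31) = -204 + 31 = -173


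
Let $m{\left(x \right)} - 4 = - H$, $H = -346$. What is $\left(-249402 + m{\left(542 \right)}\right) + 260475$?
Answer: $11423$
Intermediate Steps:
$m{\left(x \right)} = 350$ ($m{\left(x \right)} = 4 - -346 = 4 + 346 = 350$)
$\left(-249402 + m{\left(542 \right)}\right) + 260475 = \left(-249402 + 350\right) + 260475 = -249052 + 260475 = 11423$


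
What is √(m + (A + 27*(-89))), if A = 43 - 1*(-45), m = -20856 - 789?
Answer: 2*I*√5990 ≈ 154.79*I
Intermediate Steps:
m = -21645
A = 88 (A = 43 + 45 = 88)
√(m + (A + 27*(-89))) = √(-21645 + (88 + 27*(-89))) = √(-21645 + (88 - 2403)) = √(-21645 - 2315) = √(-23960) = 2*I*√5990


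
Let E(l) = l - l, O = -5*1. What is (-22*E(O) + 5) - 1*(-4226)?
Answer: 4231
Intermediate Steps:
O = -5
E(l) = 0
(-22*E(O) + 5) - 1*(-4226) = (-22*0 + 5) - 1*(-4226) = (0 + 5) + 4226 = 5 + 4226 = 4231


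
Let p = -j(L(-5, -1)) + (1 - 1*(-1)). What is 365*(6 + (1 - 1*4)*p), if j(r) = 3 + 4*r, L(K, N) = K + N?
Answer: -22995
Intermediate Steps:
p = 23 (p = -(3 + 4*(-5 - 1)) + (1 - 1*(-1)) = -(3 + 4*(-6)) + (1 + 1) = -(3 - 24) + 2 = -1*(-21) + 2 = 21 + 2 = 23)
365*(6 + (1 - 1*4)*p) = 365*(6 + (1 - 1*4)*23) = 365*(6 + (1 - 4)*23) = 365*(6 - 3*23) = 365*(6 - 69) = 365*(-63) = -22995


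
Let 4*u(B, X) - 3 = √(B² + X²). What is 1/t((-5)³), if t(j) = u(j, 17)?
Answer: -12/15905 + 4*√15914/15905 ≈ 0.030972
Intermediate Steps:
u(B, X) = ¾ + √(B² + X²)/4
t(j) = ¾ + √(289 + j²)/4 (t(j) = ¾ + √(j² + 17²)/4 = ¾ + √(j² + 289)/4 = ¾ + √(289 + j²)/4)
1/t((-5)³) = 1/(¾ + √(289 + ((-5)³)²)/4) = 1/(¾ + √(289 + (-125)²)/4) = 1/(¾ + √(289 + 15625)/4) = 1/(¾ + √15914/4)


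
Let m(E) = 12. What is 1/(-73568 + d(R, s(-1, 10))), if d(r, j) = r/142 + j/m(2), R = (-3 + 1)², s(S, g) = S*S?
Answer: -852/62679841 ≈ -1.3593e-5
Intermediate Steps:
s(S, g) = S²
R = 4 (R = (-2)² = 4)
d(r, j) = j/12 + r/142 (d(r, j) = r/142 + j/12 = j/12 + r/142)
1/(-73568 + d(R, s(-1, 10))) = 1/(-73568 + ((1/12)*(-1)² + (1/142)*4)) = 1/(-73568 + ((1/12)*1 + 2/71)) = 1/(-73568 + (1/12 + 2/71)) = 1/(-73568 + 95/852) = 1/(-62679841/852) = -852/62679841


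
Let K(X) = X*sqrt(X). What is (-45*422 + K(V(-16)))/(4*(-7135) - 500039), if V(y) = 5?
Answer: 2110/58731 - 5*sqrt(5)/528579 ≈ 0.035905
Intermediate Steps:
K(X) = X**(3/2)
(-45*422 + K(V(-16)))/(4*(-7135) - 500039) = (-45*422 + 5**(3/2))/(4*(-7135) - 500039) = (-18990 + 5*sqrt(5))/(-28540 - 500039) = (-18990 + 5*sqrt(5))/(-528579) = (-18990 + 5*sqrt(5))*(-1/528579) = 2110/58731 - 5*sqrt(5)/528579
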